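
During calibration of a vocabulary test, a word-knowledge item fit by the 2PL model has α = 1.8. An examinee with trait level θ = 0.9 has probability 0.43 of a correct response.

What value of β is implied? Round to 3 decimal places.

P(θ) = 1 / (1 + exp(−α(θ − β)))
logit(0.43) = ln(0.43/0.57) = -0.2819
β = θ − logit/(α) = 0.9 − (-0.2819)/1.8000 = 1.0566

1.057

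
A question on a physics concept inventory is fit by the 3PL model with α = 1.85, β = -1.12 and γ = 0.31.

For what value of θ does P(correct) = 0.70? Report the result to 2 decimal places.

P(θ) = γ + (1 − γ) · 1 / (1 + exp(−α(θ − β)))
Remove guessing floor: (0.70 − 0.31)/(1 − 0.31) = 0.5652
logit = ln(0.5652/0.4348) = 0.2624
θ = β + logit/(α) = -1.12 + 0.2624/1.8500 = -0.9782

-0.98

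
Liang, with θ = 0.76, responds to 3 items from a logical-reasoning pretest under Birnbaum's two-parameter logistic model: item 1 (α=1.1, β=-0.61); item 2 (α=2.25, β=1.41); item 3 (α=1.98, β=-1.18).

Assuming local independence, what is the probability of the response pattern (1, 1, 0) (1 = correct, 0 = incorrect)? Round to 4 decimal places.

P(θ) = 1 / (1 + exp(−α(θ − β)))
P_1 = 1/(1+e^{-1.5070}) = 0.8186
P_2 = 1/(1+e^{1.4625}) = 0.1881
P_3 = 1/(1+e^{-3.8412}) = 0.9790
L = P_1 × P_2 × (1−P_3) = 0.8186 × 0.1881 × 0.0210 = 0.00324

0.0032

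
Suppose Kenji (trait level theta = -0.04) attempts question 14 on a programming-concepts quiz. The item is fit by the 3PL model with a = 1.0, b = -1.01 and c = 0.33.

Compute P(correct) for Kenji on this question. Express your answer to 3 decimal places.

0.816

P(theta) = c + (1 − c) · 1 / (1 + exp(−a(theta − b)))
Exponent: 1.0 × (-0.04 − (-1.01)) = 0.9700
1/(1 + e^{-0.9700}) = 0.7251
P = 0.33 + 0.67 × 0.7251 = 0.8158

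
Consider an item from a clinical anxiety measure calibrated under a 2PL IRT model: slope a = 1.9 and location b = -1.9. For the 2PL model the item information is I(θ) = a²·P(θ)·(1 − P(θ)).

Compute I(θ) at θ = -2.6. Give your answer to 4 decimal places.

0.5971

P = 1/(1+e^{1.3300}) = 0.2092
P(1−P) = 0.2092 × 0.7908 = 0.1654
I = a² × P(1−P) = 1.9² × 0.1654 = 0.59714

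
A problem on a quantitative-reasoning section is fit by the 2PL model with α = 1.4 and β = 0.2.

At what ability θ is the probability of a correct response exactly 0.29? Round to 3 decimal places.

P(θ) = 1 / (1 + exp(−α(θ − β)))
logit = ln(0.2900/0.7100) = -0.8954
θ = β + logit/(α) = 0.2 + (-0.8954)/1.4000 = -0.4396

-0.440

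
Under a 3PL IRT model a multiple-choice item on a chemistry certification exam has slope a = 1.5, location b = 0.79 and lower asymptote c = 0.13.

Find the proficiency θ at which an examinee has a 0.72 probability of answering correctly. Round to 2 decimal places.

1.29

P(θ) = c + (1 − c) · 1 / (1 + exp(−a(θ − b)))
Remove guessing floor: (0.72 − 0.13)/(1 − 0.13) = 0.6782
logit = ln(0.6782/0.3218) = 0.7453
θ = b + logit/(a) = 0.79 + 0.7453/1.5000 = 1.2869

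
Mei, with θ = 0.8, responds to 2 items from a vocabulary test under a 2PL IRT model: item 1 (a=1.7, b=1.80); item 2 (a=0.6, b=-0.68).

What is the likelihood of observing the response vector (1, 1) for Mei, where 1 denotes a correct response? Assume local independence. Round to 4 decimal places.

P(θ) = 1 / (1 + exp(−a(θ − b)))
P_1 = 1/(1+e^{1.7000}) = 0.1545
P_2 = 1/(1+e^{-0.8880}) = 0.7085
L = P_1 × P_2 = 0.1545 × 0.7085 = 0.10944

0.1094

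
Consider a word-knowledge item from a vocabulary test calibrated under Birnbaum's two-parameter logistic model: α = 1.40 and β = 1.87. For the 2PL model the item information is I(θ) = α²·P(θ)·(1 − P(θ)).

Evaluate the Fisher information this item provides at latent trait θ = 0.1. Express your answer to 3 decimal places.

0.140

P = 1/(1+e^{2.4780}) = 0.0774
P(1−P) = 0.0774 × 0.9226 = 0.0714
I = α² × P(1−P) = 1.40² × 0.0714 = 0.13999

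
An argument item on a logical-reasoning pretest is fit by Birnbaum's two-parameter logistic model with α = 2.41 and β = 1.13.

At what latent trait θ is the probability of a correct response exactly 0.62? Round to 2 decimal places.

1.33

P(θ) = 1 / (1 + exp(−α(θ − β)))
logit = ln(0.6200/0.3800) = 0.4895
θ = β + logit/(α) = 1.13 + 0.4895/2.4100 = 1.3331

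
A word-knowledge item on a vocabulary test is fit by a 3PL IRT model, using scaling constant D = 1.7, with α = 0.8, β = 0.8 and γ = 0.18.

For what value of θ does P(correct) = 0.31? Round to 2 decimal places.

-0.43

P(θ) = γ + (1 − γ) · 1 / (1 + exp(−D·α(θ − β)))
Remove guessing floor: (0.31 − 0.18)/(1 − 0.18) = 0.1585
logit = ln(0.1585/0.8415) = -1.6692
θ = β + logit/(1.7·α) = 0.8 + (-1.6692)/1.3600 = -0.4273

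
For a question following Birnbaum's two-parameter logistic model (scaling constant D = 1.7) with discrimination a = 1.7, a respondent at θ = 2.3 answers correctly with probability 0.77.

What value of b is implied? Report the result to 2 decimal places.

P(θ) = 1 / (1 + exp(−D·a(θ − b)))
logit(0.77) = ln(0.77/0.23) = 1.2083
b = θ − logit/(1.7·a) = 2.3 − 1.2083/2.8900 = 1.8819

1.88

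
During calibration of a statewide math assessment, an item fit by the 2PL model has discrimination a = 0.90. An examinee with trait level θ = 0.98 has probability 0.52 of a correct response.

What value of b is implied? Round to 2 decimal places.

0.89

P(θ) = 1 / (1 + exp(−a(θ − b)))
logit(0.52) = ln(0.52/0.48) = 0.0800
b = θ − logit/(a) = 0.98 − 0.0800/0.9000 = 0.8911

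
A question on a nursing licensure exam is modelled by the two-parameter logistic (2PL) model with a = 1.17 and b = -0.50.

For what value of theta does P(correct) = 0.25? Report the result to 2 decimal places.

-1.44

P(theta) = 1 / (1 + exp(−a(theta − b)))
logit = ln(0.2500/0.7500) = -1.0986
theta = b + logit/(a) = -0.50 + (-1.0986)/1.1700 = -1.4390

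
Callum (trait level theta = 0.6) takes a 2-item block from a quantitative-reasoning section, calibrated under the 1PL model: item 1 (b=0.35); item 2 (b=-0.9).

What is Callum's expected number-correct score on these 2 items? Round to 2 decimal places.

1.38

P(theta) = 1 / (1 + exp(−(theta − b)))
P_1 = 1/(1+e^{-0.2500}) = 0.5622
P_2 = 1/(1+e^{-1.5000}) = 0.8176
E[score] = 0.5622 + 0.8176 = 1.3798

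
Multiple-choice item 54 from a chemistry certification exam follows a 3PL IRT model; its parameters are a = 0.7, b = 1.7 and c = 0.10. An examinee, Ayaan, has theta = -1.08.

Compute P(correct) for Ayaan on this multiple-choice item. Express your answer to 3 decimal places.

0.212

P(theta) = c + (1 − c) · 1 / (1 + exp(−a(theta − b)))
Exponent: 0.7 × (-1.08 − 1.7) = -1.9460
1/(1 + e^{1.9460}) = 0.1250
P = 0.10 + 0.90 × 0.1250 = 0.2125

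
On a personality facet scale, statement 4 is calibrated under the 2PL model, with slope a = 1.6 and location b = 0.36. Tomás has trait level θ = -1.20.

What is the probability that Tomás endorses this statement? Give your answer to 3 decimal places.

0.076

P(θ) = 1 / (1 + exp(−a(θ − b)))
Exponent: 1.6 × (-1.20 − 0.36) = -2.4960
1/(1 + e^{2.4960}) = 0.0761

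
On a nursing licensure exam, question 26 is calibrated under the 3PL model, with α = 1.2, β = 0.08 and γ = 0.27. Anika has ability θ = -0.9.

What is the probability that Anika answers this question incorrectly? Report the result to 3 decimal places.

0.558

P(θ) = γ + (1 − γ) · 1 / (1 + exp(−α(θ − β)))
Exponent: 1.2 × (-0.9 − 0.08) = -1.1760
1/(1 + e^{1.1760}) = 0.2358
P = 0.27 + 0.73 × 0.2358 = 0.4421
P(incorrect) = 1 − 0.4421 = 0.5579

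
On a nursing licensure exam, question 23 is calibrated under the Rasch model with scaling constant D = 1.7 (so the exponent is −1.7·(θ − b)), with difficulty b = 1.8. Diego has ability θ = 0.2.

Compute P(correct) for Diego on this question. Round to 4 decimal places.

0.0618

P(θ) = 1 / (1 + exp(−D·(θ − b)))
Exponent: 1.7 × (0.2 − 1.8) = -2.7200
1/(1 + e^{2.7200}) = 0.0618
P = 0.0618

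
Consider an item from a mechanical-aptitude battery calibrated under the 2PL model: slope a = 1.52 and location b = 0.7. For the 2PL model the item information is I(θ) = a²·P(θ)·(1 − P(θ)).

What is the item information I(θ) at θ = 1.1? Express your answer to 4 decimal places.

P = 1/(1+e^{-0.6080}) = 0.6475
P(1−P) = 0.6475 × 0.3525 = 0.2282
I = a² × P(1−P) = 1.52² × 0.2282 = 0.52734

0.5273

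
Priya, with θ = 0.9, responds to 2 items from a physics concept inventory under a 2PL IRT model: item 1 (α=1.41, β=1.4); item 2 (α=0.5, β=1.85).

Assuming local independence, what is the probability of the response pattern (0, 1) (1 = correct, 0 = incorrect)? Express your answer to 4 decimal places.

P(θ) = 1 / (1 + exp(−α(θ − β)))
P_1 = 1/(1+e^{0.7050}) = 0.3307
P_2 = 1/(1+e^{0.4750}) = 0.3834
L = (1−P_1) × P_2 = 0.6693 × 0.3834 = 0.25663

0.2566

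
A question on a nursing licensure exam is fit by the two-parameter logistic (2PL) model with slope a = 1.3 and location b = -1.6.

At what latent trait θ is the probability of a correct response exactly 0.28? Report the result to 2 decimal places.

-2.33

P(θ) = 1 / (1 + exp(−a(θ − b)))
logit = ln(0.2800/0.7200) = -0.9445
θ = b + logit/(a) = -1.6 + (-0.9445)/1.3000 = -2.3265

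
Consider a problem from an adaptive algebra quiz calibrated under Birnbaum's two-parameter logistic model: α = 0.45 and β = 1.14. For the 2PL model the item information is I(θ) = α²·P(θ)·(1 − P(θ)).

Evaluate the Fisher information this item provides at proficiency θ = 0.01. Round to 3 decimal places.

0.047

P = 1/(1+e^{0.5085}) = 0.3755
P(1−P) = 0.3755 × 0.6245 = 0.2345
I = α² × P(1−P) = 0.45² × 0.2345 = 0.04749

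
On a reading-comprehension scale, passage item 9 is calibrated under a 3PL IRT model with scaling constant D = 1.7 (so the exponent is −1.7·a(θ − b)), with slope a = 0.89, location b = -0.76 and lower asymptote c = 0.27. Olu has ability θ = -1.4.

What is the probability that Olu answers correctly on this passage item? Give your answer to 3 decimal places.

P(θ) = c + (1 − c) · 1 / (1 + exp(−D·a(θ − b)))
Exponent: 1.7 × 0.89 × (-1.4 − (-0.76)) = -0.9683
1/(1 + e^{0.9683}) = 0.2752
P = 0.27 + 0.73 × 0.2752 = 0.4709

0.471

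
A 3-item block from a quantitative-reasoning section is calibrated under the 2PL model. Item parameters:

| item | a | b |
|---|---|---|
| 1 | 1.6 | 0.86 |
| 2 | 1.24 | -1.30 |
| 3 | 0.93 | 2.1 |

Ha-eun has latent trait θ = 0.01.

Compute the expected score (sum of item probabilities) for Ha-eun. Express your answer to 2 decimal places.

1.16

P(θ) = 1 / (1 + exp(−a(θ − b)))
P_1 = 1/(1+e^{1.3600}) = 0.2042
P_2 = 1/(1+e^{-1.6244}) = 0.8354
P_3 = 1/(1+e^{1.9437}) = 0.1252
E[score] = 0.2042 + 0.8354 + 0.1252 = 1.1649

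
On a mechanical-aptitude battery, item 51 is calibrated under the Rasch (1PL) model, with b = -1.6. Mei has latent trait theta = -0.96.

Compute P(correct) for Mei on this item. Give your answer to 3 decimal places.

P(theta) = 1 / (1 + exp(−(theta − b)))
Exponent: (-0.96 − (-1.6)) = 0.6400
1/(1 + e^{-0.6400}) = 0.6548
P = 0.6548

0.655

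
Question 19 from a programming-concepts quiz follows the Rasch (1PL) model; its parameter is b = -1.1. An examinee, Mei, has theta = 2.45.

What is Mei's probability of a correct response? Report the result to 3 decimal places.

0.972

P(theta) = 1 / (1 + exp(−(theta − b)))
Exponent: (2.45 − (-1.1)) = 3.5500
1/(1 + e^{-3.5500}) = 0.9721
P = 0.9721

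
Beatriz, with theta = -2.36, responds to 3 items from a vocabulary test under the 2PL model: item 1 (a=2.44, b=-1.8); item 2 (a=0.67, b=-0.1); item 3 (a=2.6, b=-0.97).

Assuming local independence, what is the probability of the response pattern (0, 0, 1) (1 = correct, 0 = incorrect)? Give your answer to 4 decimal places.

0.0171

P(theta) = 1 / (1 + exp(−a(theta − b)))
P_1 = 1/(1+e^{1.3664}) = 0.2032
P_2 = 1/(1+e^{1.5142}) = 0.1803
P_3 = 1/(1+e^{3.6140}) = 0.0262
L = (1−P_1) × (1−P_2) × P_3 = 0.7968 × 0.8197 × 0.0262 = 0.01714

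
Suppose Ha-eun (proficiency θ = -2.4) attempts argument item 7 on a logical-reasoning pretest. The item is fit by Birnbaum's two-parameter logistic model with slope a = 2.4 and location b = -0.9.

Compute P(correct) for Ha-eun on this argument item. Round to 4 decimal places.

P(θ) = 1 / (1 + exp(−a(θ − b)))
Exponent: 2.4 × (-2.4 − (-0.9)) = -3.6000
1/(1 + e^{3.6000}) = 0.0266

0.0266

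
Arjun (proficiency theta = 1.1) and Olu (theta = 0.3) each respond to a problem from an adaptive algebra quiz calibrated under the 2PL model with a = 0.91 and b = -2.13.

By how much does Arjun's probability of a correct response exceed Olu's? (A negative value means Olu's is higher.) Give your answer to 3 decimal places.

0.048

P(theta) = 1 / (1 + exp(−a(theta − b)))
P(Arjun) = 0.9498  [exponent 2.9393]
P(Olu) = 0.9013  [exponent 2.2113]
Difference = 0.9498 − 0.9013 = 0.0485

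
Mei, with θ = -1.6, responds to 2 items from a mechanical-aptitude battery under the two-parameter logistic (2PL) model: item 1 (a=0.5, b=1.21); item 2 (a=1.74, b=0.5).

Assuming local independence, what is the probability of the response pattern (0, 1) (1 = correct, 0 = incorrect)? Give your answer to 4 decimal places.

0.0203

P(θ) = 1 / (1 + exp(−a(θ − b)))
P_1 = 1/(1+e^{1.4050}) = 0.1970
P_2 = 1/(1+e^{3.6540}) = 0.0252
L = (1−P_1) × P_2 = 0.8030 × 0.0252 = 0.02026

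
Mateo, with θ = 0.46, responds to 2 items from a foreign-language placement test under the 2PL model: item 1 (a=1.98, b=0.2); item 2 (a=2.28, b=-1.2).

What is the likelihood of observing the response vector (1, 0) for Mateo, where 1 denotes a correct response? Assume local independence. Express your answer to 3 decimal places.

P(θ) = 1 / (1 + exp(−a(θ − b)))
P_1 = 1/(1+e^{-0.5148}) = 0.6259
P_2 = 1/(1+e^{-3.7848}) = 0.9778
L = P_1 × (1−P_2) = 0.6259 × 0.0222 = 0.01390

0.014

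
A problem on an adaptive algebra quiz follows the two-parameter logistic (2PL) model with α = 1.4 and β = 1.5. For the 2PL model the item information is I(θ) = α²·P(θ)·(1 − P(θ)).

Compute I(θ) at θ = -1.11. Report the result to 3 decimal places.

P = 1/(1+e^{3.6540}) = 0.0252
P(1−P) = 0.0252 × 0.9748 = 0.0246
I = α² × P(1−P) = 1.4² × 0.0246 = 0.04821

0.048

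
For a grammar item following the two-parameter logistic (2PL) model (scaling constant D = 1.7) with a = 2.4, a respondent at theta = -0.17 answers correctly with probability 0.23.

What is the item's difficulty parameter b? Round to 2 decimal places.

P(theta) = 1 / (1 + exp(−D·a(theta − b)))
logit(0.23) = ln(0.23/0.77) = -1.2083
b = theta − logit/(1.7·a) = -0.17 − (-1.2083)/4.0800 = 0.1262

0.13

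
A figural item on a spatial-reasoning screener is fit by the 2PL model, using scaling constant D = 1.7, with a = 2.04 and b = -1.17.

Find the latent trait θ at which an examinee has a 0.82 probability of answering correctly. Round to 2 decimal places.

-0.73

P(θ) = 1 / (1 + exp(−D·a(θ − b)))
logit = ln(0.8200/0.1800) = 1.5163
θ = b + logit/(1.7·a) = -1.17 + 1.5163/3.4680 = -0.7328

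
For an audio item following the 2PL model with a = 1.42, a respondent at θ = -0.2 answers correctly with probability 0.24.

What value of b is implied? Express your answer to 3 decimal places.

0.612

P(θ) = 1 / (1 + exp(−a(θ − b)))
logit(0.24) = ln(0.24/0.76) = -1.1527
b = θ − logit/(a) = -0.2 − (-1.1527)/1.4200 = 0.6117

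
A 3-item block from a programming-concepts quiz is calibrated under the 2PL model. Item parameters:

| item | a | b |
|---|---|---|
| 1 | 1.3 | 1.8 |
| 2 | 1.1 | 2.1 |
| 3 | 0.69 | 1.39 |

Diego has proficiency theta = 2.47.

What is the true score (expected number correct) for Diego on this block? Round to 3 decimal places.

1.983

P(theta) = 1 / (1 + exp(−a(theta − b)))
P_1 = 1/(1+e^{-0.8710}) = 0.7050
P_2 = 1/(1+e^{-0.4070}) = 0.6004
P_3 = 1/(1+e^{-0.7452}) = 0.6781
E[score] = 0.7050 + 0.6004 + 0.6781 = 1.9835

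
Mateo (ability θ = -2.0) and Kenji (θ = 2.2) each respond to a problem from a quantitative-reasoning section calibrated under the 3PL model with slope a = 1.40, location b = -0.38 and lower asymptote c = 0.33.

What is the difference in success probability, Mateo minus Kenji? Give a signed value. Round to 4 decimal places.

-0.5895

P(θ) = c + (1 − c) · 1 / (1 + exp(−a(θ − b)))
P(Mateo) = 0.3929  [exponent -2.2680]
P(Kenji) = 0.9824  [exponent 3.6120]
Difference = 0.3929 − 0.9824 = -0.5895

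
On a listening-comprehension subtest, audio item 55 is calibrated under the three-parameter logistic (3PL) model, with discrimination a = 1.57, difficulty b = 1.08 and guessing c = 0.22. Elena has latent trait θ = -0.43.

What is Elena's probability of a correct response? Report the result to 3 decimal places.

0.287

P(θ) = c + (1 − c) · 1 / (1 + exp(−a(θ − b)))
Exponent: 1.57 × (-0.43 − 1.08) = -2.3707
1/(1 + e^{2.3707}) = 0.0854
P = 0.22 + 0.78 × 0.0854 = 0.2866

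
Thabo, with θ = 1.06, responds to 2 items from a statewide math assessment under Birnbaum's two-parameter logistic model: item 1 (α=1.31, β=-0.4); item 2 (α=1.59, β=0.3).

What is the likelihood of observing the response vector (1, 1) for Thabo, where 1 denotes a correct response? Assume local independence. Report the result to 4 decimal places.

P(θ) = 1 / (1 + exp(−α(θ − β)))
P_1 = 1/(1+e^{-1.9126}) = 0.8713
P_2 = 1/(1+e^{-1.2084}) = 0.7700
L = P_1 × P_2 = 0.8713 × 0.7700 = 0.67092

0.6709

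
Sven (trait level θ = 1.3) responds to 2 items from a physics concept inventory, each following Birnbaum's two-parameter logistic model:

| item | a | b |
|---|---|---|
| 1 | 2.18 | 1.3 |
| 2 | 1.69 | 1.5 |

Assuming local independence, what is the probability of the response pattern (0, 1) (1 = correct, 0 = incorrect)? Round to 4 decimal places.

0.2081

P(θ) = 1 / (1 + exp(−a(θ − b)))
P_1 = 1/(1+e^{0.0000}) = 0.5000
P_2 = 1/(1+e^{0.3380}) = 0.4163
L = (1−P_1) × P_2 = 0.5000 × 0.4163 = 0.20815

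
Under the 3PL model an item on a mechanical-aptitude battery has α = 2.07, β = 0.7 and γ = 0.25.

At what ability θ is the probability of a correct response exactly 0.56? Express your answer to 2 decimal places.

0.53

P(θ) = γ + (1 − γ) · 1 / (1 + exp(−α(θ − β)))
Remove guessing floor: (0.56 − 0.25)/(1 − 0.25) = 0.4133
logit = ln(0.4133/0.5867) = -0.3502
θ = β + logit/(α) = 0.7 + (-0.3502)/2.0700 = 0.5308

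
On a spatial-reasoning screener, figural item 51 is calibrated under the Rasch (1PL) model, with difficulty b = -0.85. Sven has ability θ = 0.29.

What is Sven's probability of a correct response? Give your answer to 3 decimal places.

0.758

P(θ) = 1 / (1 + exp(−(θ − b)))
Exponent: (0.29 − (-0.85)) = 1.1400
1/(1 + e^{-1.1400}) = 0.7577
P = 0.7577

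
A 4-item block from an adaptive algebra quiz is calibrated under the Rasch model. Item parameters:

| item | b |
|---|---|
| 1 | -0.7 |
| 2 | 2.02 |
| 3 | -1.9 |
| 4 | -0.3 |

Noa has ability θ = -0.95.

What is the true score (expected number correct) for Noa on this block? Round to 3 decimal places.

P(θ) = 1 / (1 + exp(−(θ − b)))
P_1 = 1/(1+e^{0.2500}) = 0.4378
P_2 = 1/(1+e^{2.9700}) = 0.0488
P_3 = 1/(1+e^{-0.9500}) = 0.7211
P_4 = 1/(1+e^{0.6500}) = 0.3430
E[score] = 0.4378 + 0.0488 + 0.7211 + 0.3430 = 1.5507

1.551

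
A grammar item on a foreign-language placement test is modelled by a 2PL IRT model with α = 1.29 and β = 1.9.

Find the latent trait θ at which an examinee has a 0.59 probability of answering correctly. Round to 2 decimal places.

2.18

P(θ) = 1 / (1 + exp(−α(θ − β)))
logit = ln(0.5900/0.4100) = 0.3640
θ = β + logit/(α) = 1.9 + 0.3640/1.2900 = 2.1821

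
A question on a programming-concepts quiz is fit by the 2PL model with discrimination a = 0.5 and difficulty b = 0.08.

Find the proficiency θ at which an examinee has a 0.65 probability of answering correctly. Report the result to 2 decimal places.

P(θ) = 1 / (1 + exp(−a(θ − b)))
logit = ln(0.6500/0.3500) = 0.6190
θ = b + logit/(a) = 0.08 + 0.6190/0.5000 = 1.3181

1.32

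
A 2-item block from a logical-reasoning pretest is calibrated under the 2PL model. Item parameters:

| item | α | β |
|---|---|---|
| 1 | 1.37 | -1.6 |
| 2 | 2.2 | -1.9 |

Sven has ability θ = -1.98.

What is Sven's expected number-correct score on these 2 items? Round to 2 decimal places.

0.83

P(θ) = 1 / (1 + exp(−α(θ − β)))
P_1 = 1/(1+e^{0.5206}) = 0.3727
P_2 = 1/(1+e^{0.1760}) = 0.4561
E[score] = 0.3727 + 0.4561 = 0.8288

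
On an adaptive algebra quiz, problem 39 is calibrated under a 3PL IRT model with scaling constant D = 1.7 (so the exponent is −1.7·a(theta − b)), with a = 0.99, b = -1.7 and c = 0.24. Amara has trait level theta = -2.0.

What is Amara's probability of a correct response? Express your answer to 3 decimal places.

0.526

P(theta) = c + (1 − c) · 1 / (1 + exp(−D·a(theta − b)))
Exponent: 1.7 × 0.99 × (-2.0 − (-1.7)) = -0.5049
1/(1 + e^{0.5049}) = 0.3764
P = 0.24 + 0.76 × 0.3764 = 0.5261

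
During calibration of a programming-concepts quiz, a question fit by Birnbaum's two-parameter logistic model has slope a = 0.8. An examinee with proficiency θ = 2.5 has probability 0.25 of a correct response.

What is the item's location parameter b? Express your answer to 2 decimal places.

P(θ) = 1 / (1 + exp(−a(θ − b)))
logit(0.25) = ln(0.25/0.75) = -1.0986
b = θ − logit/(a) = 2.5 − (-1.0986)/0.8000 = 3.8733

3.87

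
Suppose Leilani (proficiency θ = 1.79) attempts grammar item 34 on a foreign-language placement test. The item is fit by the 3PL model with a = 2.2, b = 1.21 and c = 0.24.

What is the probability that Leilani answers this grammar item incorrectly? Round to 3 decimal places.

0.166

P(θ) = c + (1 − c) · 1 / (1 + exp(−a(θ − b)))
Exponent: 2.2 × (1.79 − 1.21) = 1.2760
1/(1 + e^{-1.2760}) = 0.7818
P = 0.24 + 0.76 × 0.7818 = 0.8341
P(incorrect) = 1 − 0.8341 = 0.1659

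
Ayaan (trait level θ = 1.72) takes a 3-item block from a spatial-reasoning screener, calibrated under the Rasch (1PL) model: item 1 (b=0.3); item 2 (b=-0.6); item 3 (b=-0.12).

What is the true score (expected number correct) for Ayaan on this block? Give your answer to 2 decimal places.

P(θ) = 1 / (1 + exp(−(θ − b)))
P_1 = 1/(1+e^{-1.4200}) = 0.8053
P_2 = 1/(1+e^{-2.3200}) = 0.9105
P_3 = 1/(1+e^{-1.8400}) = 0.8629
E[score] = 0.8053 + 0.9105 + 0.8629 = 2.5788

2.58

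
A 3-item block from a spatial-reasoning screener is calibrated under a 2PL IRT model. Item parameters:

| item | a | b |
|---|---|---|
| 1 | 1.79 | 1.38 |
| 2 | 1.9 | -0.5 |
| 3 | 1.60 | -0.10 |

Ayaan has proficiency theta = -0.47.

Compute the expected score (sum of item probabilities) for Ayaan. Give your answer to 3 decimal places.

0.906

P(theta) = 1 / (1 + exp(−a(theta − b)))
P_1 = 1/(1+e^{3.3115}) = 0.0352
P_2 = 1/(1+e^{-0.0570}) = 0.5142
P_3 = 1/(1+e^{0.5920}) = 0.3562
E[score] = 0.0352 + 0.5142 + 0.3562 = 0.9056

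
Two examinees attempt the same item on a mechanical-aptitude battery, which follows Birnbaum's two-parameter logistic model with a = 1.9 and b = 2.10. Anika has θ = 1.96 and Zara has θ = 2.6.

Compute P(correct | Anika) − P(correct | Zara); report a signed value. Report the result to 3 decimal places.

P(θ) = 1 / (1 + exp(−a(θ − b)))
P(Anika) = 0.4339  [exponent -0.2660]
P(Zara) = 0.7211  [exponent 0.9500]
Difference = 0.4339 − 0.7211 = -0.2872

-0.287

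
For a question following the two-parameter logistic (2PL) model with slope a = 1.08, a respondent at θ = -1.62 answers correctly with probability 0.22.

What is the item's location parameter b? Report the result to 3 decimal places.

-0.448

P(θ) = 1 / (1 + exp(−a(θ − b)))
logit(0.22) = ln(0.22/0.78) = -1.2657
b = θ − logit/(a) = -1.62 − (-1.2657)/1.0800 = -0.4481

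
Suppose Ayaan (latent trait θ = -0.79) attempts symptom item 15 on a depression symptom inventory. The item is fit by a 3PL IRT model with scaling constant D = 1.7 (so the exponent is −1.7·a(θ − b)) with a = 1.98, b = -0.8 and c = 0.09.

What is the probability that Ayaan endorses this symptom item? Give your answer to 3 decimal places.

0.553

P(θ) = c + (1 − c) · 1 / (1 + exp(−D·a(θ − b)))
Exponent: 1.7 × 1.98 × (-0.79 − (-0.8)) = 0.0337
1/(1 + e^{-0.0337}) = 0.5084
P = 0.09 + 0.91 × 0.5084 = 0.5527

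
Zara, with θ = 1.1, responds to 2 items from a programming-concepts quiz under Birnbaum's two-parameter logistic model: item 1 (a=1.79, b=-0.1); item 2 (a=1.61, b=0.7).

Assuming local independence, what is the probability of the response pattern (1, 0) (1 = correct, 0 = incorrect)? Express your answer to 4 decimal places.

0.3084

P(θ) = 1 / (1 + exp(−a(θ − b)))
P_1 = 1/(1+e^{-2.1480}) = 0.8955
P_2 = 1/(1+e^{-0.6440}) = 0.6557
L = P_1 × (1−P_2) = 0.8955 × 0.3443 = 0.30835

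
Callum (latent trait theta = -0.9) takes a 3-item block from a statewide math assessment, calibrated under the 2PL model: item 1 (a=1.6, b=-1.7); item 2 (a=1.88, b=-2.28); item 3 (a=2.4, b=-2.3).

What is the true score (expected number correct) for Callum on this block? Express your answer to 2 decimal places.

2.68

P(theta) = 1 / (1 + exp(−a(theta − b)))
P_1 = 1/(1+e^{-1.2800}) = 0.7824
P_2 = 1/(1+e^{-2.5944}) = 0.9305
P_3 = 1/(1+e^{-3.3600}) = 0.9664
E[score] = 0.7824 + 0.9305 + 0.9664 = 2.6794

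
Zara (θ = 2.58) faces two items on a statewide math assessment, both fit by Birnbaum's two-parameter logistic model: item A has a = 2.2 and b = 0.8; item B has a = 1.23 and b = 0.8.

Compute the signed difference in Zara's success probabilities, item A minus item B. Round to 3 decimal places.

0.081

P(θ) = 1 / (1 + exp(−a(θ − b)))
P_A = 0.9805
P_B = 0.8993
P_A − P_B = 0.0812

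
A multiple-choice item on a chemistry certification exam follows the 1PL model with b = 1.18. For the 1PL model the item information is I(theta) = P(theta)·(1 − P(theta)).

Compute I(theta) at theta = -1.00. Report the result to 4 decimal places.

P = 1/(1+e^{2.1800}) = 0.1016
P(1−P) = 0.1016 × 0.8984 = 0.0912
I = P(1−P) = 0.09125

0.0912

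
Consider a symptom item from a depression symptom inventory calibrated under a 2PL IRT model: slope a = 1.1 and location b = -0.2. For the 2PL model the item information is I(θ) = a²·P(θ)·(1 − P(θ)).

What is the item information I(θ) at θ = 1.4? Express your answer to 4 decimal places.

P = 1/(1+e^{-1.7600}) = 0.8532
P(1−P) = 0.8532 × 0.1468 = 0.1252
I = a² × P(1−P) = 1.1² × 0.1252 = 0.15154

0.1515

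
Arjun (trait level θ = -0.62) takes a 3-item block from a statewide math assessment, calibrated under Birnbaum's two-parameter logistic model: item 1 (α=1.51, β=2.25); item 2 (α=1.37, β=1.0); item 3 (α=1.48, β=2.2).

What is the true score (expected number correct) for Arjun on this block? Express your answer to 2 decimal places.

0.13

P(θ) = 1 / (1 + exp(−α(θ − β)))
P_1 = 1/(1+e^{4.3337}) = 0.0129
P_2 = 1/(1+e^{2.2194}) = 0.0980
P_3 = 1/(1+e^{4.1736}) = 0.0152
E[score] = 0.0129 + 0.0980 + 0.0152 = 0.1261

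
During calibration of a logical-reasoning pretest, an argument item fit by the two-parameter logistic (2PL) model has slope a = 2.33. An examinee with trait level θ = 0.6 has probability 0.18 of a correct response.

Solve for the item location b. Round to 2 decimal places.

1.25

P(θ) = 1 / (1 + exp(−a(θ − b)))
logit(0.18) = ln(0.18/0.82) = -1.5163
b = θ − logit/(a) = 0.6 − (-1.5163)/2.3300 = 1.2508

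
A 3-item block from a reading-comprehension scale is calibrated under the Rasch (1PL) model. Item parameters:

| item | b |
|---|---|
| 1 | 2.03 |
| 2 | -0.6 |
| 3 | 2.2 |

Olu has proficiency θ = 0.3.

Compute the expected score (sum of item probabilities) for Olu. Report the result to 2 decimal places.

P(θ) = 1 / (1 + exp(−(θ − b)))
P_1 = 1/(1+e^{1.7300}) = 0.1506
P_2 = 1/(1+e^{-0.9000}) = 0.7109
P_3 = 1/(1+e^{1.9000}) = 0.1301
E[score] = 0.1506 + 0.7109 + 0.1301 = 0.9916

0.99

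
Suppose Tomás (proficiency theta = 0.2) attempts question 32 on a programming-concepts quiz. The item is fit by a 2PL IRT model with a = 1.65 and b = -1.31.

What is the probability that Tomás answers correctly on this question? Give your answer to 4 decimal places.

P(theta) = 1 / (1 + exp(−a(theta − b)))
Exponent: 1.65 × (0.2 − (-1.31)) = 2.4915
1/(1 + e^{-2.4915}) = 0.9235

0.9235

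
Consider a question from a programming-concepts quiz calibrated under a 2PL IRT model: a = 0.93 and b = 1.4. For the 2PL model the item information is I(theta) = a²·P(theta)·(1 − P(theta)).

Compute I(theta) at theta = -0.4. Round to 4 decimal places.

0.1150

P = 1/(1+e^{1.6740}) = 0.1579
P(1−P) = 0.1579 × 0.8421 = 0.1330
I = a² × P(1−P) = 0.93² × 0.1330 = 0.11500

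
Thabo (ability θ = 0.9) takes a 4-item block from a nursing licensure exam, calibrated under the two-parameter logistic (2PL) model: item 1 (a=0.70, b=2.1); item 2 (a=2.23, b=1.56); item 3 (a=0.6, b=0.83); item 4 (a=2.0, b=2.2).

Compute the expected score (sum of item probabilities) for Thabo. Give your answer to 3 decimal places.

P(θ) = 1 / (1 + exp(−a(θ − b)))
P_1 = 1/(1+e^{0.8400}) = 0.3015
P_2 = 1/(1+e^{1.4718}) = 0.1867
P_3 = 1/(1+e^{-0.0420}) = 0.5105
P_4 = 1/(1+e^{2.6000}) = 0.0691
E[score] = 0.3015 + 0.1867 + 0.5105 + 0.0691 = 1.0678

1.068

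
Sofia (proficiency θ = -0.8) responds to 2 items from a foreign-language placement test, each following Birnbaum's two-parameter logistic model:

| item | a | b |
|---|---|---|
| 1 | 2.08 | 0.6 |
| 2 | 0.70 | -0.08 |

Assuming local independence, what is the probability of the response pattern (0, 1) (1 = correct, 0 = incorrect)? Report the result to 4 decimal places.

P(θ) = 1 / (1 + exp(−a(θ − b)))
P_1 = 1/(1+e^{2.9120}) = 0.0516
P_2 = 1/(1+e^{0.5040}) = 0.3766
L = (1−P_1) × P_2 = 0.9484 × 0.3766 = 0.35718

0.3572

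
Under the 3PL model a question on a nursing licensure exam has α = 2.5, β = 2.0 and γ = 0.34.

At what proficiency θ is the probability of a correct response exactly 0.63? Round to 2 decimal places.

1.90

P(θ) = γ + (1 − γ) · 1 / (1 + exp(−α(θ − β)))
Remove guessing floor: (0.63 − 0.34)/(1 − 0.34) = 0.4394
logit = ln(0.4394/0.5606) = -0.2436
θ = β + logit/(α) = 2.0 + (-0.2436)/2.5000 = 1.9026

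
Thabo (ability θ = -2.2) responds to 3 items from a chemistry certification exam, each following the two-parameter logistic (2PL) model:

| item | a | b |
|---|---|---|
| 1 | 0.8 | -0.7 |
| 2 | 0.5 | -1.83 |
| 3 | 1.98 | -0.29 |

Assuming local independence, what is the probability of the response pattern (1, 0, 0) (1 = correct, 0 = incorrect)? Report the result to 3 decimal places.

0.124

P(θ) = 1 / (1 + exp(−a(θ − b)))
P_1 = 1/(1+e^{1.2000}) = 0.2315
P_2 = 1/(1+e^{0.1850}) = 0.4539
P_3 = 1/(1+e^{3.7818}) = 0.0223
L = P_1 × (1−P_2) × (1−P_3) = 0.2315 × 0.5461 × 0.9777 = 0.12360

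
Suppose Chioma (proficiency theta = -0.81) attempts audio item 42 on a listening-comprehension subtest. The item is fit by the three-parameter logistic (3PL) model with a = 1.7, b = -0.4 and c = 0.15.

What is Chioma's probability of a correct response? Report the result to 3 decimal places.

0.433

P(theta) = c + (1 − c) · 1 / (1 + exp(−a(theta − b)))
Exponent: 1.7 × (-0.81 − (-0.4)) = -0.6970
1/(1 + e^{0.6970}) = 0.3325
P = 0.15 + 0.85 × 0.3325 = 0.4326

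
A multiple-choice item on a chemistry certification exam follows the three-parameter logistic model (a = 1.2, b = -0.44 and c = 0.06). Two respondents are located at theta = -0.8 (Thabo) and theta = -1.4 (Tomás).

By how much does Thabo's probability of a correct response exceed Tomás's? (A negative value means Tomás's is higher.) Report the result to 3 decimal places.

P(theta) = c + (1 − c) · 1 / (1 + exp(−a(theta − b)))
P(Thabo) = 0.4300  [exponent -0.4320]
P(Tomás) = 0.2857  [exponent -1.1520]
Difference = 0.4300 − 0.2857 = 0.1443

0.144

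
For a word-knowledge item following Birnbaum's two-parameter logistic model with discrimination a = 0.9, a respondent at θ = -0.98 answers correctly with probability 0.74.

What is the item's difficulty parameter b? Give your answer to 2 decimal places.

P(θ) = 1 / (1 + exp(−a(θ − b)))
logit(0.74) = ln(0.74/0.26) = 1.0460
b = θ − logit/(a) = -0.98 − 1.0460/0.9000 = -2.1422

-2.14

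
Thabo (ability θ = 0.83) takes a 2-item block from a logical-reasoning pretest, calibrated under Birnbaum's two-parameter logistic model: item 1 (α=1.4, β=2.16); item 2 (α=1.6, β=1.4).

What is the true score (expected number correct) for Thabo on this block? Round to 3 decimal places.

0.421

P(θ) = 1 / (1 + exp(−α(θ − β)))
P_1 = 1/(1+e^{1.8620}) = 0.1345
P_2 = 1/(1+e^{0.9120}) = 0.2866
E[score] = 0.1345 + 0.2866 = 0.4211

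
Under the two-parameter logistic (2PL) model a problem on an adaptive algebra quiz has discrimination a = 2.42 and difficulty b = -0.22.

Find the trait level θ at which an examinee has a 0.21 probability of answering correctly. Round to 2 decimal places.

P(θ) = 1 / (1 + exp(−a(θ − b)))
logit = ln(0.2100/0.7900) = -1.3249
θ = b + logit/(a) = -0.22 + (-1.3249)/2.4200 = -0.7675

-0.77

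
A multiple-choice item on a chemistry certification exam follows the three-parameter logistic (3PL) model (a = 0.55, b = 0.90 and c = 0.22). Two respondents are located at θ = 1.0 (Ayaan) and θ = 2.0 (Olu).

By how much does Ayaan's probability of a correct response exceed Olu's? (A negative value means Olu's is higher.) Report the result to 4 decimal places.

-0.1038

P(θ) = c + (1 − c) · 1 / (1 + exp(−a(θ − b)))
P(Ayaan) = 0.6207  [exponent 0.0550]
P(Olu) = 0.7245  [exponent 0.6050]
Difference = 0.6207 − 0.7245 = -0.1038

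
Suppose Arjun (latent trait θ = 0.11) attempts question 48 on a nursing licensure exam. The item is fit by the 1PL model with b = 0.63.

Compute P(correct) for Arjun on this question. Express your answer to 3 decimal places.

0.373

P(θ) = 1 / (1 + exp(−(θ − b)))
Exponent: (0.11 − 0.63) = -0.5200
1/(1 + e^{0.5200}) = 0.3729
P = 0.3729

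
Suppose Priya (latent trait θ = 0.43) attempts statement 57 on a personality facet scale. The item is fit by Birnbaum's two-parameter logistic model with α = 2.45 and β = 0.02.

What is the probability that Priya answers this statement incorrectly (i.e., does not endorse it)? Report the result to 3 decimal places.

P(θ) = 1 / (1 + exp(−α(θ − β)))
Exponent: 2.45 × (0.43 − 0.02) = 1.0045
1/(1 + e^{-1.0045}) = 0.7319
P(incorrect) = 1 − 0.7319 = 0.2681

0.268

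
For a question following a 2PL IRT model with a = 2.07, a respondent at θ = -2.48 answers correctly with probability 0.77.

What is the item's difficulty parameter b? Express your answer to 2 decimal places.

P(θ) = 1 / (1 + exp(−a(θ − b)))
logit(0.77) = ln(0.77/0.23) = 1.2083
b = θ − logit/(a) = -2.48 − 1.2083/2.0700 = -3.0637

-3.06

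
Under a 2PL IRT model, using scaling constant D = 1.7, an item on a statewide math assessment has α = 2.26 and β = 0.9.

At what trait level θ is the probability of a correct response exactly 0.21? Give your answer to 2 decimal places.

P(θ) = 1 / (1 + exp(−D·α(θ − β)))
logit = ln(0.2100/0.7900) = -1.3249
θ = β + logit/(1.7·α) = 0.9 + (-1.3249)/3.8420 = 0.5551

0.56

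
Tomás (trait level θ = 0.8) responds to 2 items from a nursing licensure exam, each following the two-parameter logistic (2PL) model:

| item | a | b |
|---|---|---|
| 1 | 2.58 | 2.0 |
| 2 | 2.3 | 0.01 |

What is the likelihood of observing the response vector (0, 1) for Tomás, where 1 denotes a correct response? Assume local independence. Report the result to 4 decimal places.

P(θ) = 1 / (1 + exp(−a(θ − b)))
P_1 = 1/(1+e^{3.0960}) = 0.0433
P_2 = 1/(1+e^{-1.8170}) = 0.8602
L = (1−P_1) × P_2 = 0.9567 × 0.8602 = 0.82298

0.8230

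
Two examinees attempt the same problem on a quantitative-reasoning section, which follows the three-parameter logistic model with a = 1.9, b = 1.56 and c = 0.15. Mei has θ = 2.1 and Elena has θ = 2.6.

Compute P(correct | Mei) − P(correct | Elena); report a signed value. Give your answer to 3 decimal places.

P(θ) = c + (1 − c) · 1 / (1 + exp(−a(θ − b)))
P(Mei) = 0.7757  [exponent 1.0260]
P(Elena) = 0.8965  [exponent 1.9760]
Difference = 0.7757 − 0.8965 = -0.1208

-0.121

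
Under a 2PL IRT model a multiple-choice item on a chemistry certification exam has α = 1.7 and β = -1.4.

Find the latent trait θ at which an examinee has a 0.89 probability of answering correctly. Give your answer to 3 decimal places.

P(θ) = 1 / (1 + exp(−α(θ − β)))
logit = ln(0.8900/0.1100) = 2.0907
θ = β + logit/(α) = -1.4 + 2.0907/1.7000 = -0.1702

-0.170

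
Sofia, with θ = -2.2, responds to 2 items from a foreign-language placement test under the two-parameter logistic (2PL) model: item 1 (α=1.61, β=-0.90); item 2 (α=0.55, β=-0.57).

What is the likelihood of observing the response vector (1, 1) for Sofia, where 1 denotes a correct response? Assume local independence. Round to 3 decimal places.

P(θ) = 1 / (1 + exp(−α(θ − β)))
P_1 = 1/(1+e^{2.0930}) = 0.1098
P_2 = 1/(1+e^{0.8965}) = 0.2898
L = P_1 × P_2 = 0.1098 × 0.2898 = 0.03181

0.032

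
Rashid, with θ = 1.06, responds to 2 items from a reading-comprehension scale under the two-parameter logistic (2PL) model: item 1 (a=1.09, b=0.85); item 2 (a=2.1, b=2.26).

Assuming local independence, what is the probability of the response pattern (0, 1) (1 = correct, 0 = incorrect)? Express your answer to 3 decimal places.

P(θ) = 1 / (1 + exp(−a(θ − b)))
P_1 = 1/(1+e^{-0.2289}) = 0.5570
P_2 = 1/(1+e^{2.5200}) = 0.0745
L = (1−P_1) × P_2 = 0.4430 × 0.0745 = 0.03299

0.033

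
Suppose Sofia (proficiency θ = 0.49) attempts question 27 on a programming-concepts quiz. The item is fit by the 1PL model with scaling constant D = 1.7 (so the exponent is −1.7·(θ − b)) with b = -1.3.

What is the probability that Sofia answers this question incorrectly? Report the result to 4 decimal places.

0.0455

P(θ) = 1 / (1 + exp(−D·(θ − b)))
Exponent: 1.7 × (0.49 − (-1.3)) = 3.0430
1/(1 + e^{-3.0430}) = 0.9545
P = 0.9545
P(incorrect) = 1 − 0.9545 = 0.0455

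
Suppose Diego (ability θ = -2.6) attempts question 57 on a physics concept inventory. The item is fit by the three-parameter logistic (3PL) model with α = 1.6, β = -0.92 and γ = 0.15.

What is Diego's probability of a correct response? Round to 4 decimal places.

0.2041

P(θ) = γ + (1 − γ) · 1 / (1 + exp(−α(θ − β)))
Exponent: 1.6 × (-2.6 − (-0.92)) = -2.6880
1/(1 + e^{2.6880}) = 0.0637
P = 0.15 + 0.85 × 0.0637 = 0.2041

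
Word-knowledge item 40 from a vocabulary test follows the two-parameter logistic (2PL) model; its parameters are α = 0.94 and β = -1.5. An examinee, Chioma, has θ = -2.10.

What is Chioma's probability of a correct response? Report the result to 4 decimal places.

P(θ) = 1 / (1 + exp(−α(θ − β)))
Exponent: 0.94 × (-2.10 − (-1.5)) = -0.5640
1/(1 + e^{0.5640}) = 0.3626

0.3626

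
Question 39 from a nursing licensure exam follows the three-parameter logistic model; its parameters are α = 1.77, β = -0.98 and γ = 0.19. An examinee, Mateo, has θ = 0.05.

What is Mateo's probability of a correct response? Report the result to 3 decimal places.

0.887

P(θ) = γ + (1 − γ) · 1 / (1 + exp(−α(θ − β)))
Exponent: 1.77 × (0.05 − (-0.98)) = 1.8231
1/(1 + e^{-1.8231}) = 0.8609
P = 0.19 + 0.81 × 0.8609 = 0.8874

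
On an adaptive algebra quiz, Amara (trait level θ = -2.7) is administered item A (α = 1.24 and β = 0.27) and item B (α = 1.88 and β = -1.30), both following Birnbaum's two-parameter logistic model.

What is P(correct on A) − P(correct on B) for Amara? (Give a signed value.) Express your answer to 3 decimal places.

P(θ) = 1 / (1 + exp(−α(θ − β)))
P_A = 0.0245
P_B = 0.0671
P_A − P_B = -0.0426

-0.043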